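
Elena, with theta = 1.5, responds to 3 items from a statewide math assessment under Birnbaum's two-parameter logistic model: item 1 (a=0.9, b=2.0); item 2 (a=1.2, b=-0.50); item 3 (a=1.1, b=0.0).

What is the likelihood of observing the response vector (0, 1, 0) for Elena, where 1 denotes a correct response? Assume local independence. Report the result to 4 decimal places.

0.0902

P(theta) = 1 / (1 + exp(−a(theta − b)))
P_1 = 1/(1+e^{0.4500}) = 0.3894
P_2 = 1/(1+e^{-2.4000}) = 0.9168
P_3 = 1/(1+e^{-1.6500}) = 0.8389
L = (1−P_1) × P_2 × (1−P_3) = 0.6106 × 0.9168 × 0.1611 = 0.09020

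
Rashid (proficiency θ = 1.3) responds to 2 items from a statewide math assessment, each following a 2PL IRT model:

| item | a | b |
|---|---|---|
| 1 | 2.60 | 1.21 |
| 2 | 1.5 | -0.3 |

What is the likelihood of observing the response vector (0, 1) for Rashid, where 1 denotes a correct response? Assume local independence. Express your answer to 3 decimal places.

0.405

P(θ) = 1 / (1 + exp(−a(θ − b)))
P_1 = 1/(1+e^{-0.2340}) = 0.5582
P_2 = 1/(1+e^{-2.4000}) = 0.9168
L = (1−P_1) × P_2 = 0.4418 × 0.9168 = 0.40502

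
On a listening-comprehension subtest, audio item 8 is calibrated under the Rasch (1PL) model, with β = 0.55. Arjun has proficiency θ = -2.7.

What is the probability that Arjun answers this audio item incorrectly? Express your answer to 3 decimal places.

0.963

P(θ) = 1 / (1 + exp(−(θ − β)))
Exponent: (-2.7 − 0.55) = -3.2500
1/(1 + e^{3.2500}) = 0.0373
P = 0.0373
P(incorrect) = 1 − 0.0373 = 0.9627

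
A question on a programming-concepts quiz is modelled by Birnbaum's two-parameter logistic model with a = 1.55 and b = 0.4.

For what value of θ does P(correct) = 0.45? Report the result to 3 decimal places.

P(θ) = 1 / (1 + exp(−a(θ − b)))
logit = ln(0.4500/0.5500) = -0.2007
θ = b + logit/(a) = 0.4 + (-0.2007)/1.5500 = 0.2705

0.271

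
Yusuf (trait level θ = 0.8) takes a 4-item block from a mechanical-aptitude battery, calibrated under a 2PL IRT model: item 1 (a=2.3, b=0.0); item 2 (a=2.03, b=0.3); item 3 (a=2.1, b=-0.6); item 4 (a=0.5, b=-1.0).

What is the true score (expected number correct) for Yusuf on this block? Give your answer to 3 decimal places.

3.258

P(θ) = 1 / (1 + exp(−a(θ − b)))
P_1 = 1/(1+e^{-1.8400}) = 0.8629
P_2 = 1/(1+e^{-1.0150}) = 0.7340
P_3 = 1/(1+e^{-2.9400}) = 0.9498
P_4 = 1/(1+e^{-0.9000}) = 0.7109
E[score] = 0.8629 + 0.7340 + 0.9498 + 0.7109 = 3.2577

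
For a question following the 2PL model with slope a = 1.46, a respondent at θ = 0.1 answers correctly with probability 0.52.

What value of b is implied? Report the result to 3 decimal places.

0.045

P(θ) = 1 / (1 + exp(−a(θ − b)))
logit(0.52) = ln(0.52/0.48) = 0.0800
b = θ − logit/(a) = 0.1 − 0.0800/1.4600 = 0.0452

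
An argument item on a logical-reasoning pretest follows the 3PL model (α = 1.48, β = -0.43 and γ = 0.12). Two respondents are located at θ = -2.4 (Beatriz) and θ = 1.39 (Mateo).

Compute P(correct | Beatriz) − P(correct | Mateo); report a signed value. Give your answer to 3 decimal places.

-0.779

P(θ) = γ + (1 − γ) · 1 / (1 + exp(−α(θ − β)))
P(Beatriz) = 0.1652  [exponent -2.9156]
P(Mateo) = 0.9443  [exponent 2.6936]
Difference = 0.1652 − 0.9443 = -0.7790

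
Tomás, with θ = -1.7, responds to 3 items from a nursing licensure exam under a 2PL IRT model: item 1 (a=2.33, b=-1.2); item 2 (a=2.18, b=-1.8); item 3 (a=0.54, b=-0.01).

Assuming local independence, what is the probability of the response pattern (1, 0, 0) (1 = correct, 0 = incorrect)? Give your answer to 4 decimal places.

P(θ) = 1 / (1 + exp(−a(θ − b)))
P_1 = 1/(1+e^{1.1650}) = 0.2378
P_2 = 1/(1+e^{-0.2180}) = 0.5543
P_3 = 1/(1+e^{0.9126}) = 0.2865
L = P_1 × (1−P_2) × (1−P_3) = 0.2378 × 0.4457 × 0.7135 = 0.07562

0.0756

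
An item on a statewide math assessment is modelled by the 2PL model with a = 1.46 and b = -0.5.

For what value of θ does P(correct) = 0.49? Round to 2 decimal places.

-0.53

P(θ) = 1 / (1 + exp(−a(θ − b)))
logit = ln(0.4900/0.5100) = -0.0400
θ = b + logit/(a) = -0.5 + (-0.0400)/1.4600 = -0.5274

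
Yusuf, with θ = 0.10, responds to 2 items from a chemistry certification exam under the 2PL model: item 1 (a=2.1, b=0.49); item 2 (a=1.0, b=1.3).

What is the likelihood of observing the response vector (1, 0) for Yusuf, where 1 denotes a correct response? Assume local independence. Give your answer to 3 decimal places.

P(θ) = 1 / (1 + exp(−a(θ − b)))
P_1 = 1/(1+e^{0.8190}) = 0.3060
P_2 = 1/(1+e^{1.2000}) = 0.2315
L = P_1 × (1−P_2) = 0.3060 × 0.7685 = 0.23515

0.235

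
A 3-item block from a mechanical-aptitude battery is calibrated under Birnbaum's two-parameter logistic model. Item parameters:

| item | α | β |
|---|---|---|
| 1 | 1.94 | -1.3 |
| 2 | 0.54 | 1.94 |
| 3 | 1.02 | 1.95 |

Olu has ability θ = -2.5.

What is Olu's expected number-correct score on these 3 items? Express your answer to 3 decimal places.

0.183

P(θ) = 1 / (1 + exp(−α(θ − β)))
P_1 = 1/(1+e^{2.3280}) = 0.0888
P_2 = 1/(1+e^{2.3976}) = 0.0834
P_3 = 1/(1+e^{4.5390}) = 0.0106
E[score] = 0.0888 + 0.0834 + 0.0106 = 0.1828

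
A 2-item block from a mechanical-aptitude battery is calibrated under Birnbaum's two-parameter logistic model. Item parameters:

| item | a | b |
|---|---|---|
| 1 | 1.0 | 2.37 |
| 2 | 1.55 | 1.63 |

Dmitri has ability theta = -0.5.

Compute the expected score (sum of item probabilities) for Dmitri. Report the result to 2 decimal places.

0.09

P(theta) = 1 / (1 + exp(−a(theta − b)))
P_1 = 1/(1+e^{2.8700}) = 0.0537
P_2 = 1/(1+e^{3.3015}) = 0.0355
E[score] = 0.0537 + 0.0355 = 0.0892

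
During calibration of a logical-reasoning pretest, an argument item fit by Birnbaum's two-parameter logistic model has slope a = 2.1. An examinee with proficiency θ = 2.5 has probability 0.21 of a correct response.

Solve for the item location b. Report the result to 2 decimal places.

3.13

P(θ) = 1 / (1 + exp(−a(θ − b)))
logit(0.21) = ln(0.21/0.79) = -1.3249
b = θ − logit/(a) = 2.5 − (-1.3249)/2.1000 = 3.1309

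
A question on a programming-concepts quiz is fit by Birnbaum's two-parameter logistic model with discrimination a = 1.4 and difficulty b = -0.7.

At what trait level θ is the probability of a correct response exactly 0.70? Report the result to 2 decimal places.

P(θ) = 1 / (1 + exp(−a(θ − b)))
logit = ln(0.7000/0.3000) = 0.8473
θ = b + logit/(a) = -0.7 + 0.8473/1.4000 = -0.0948

-0.09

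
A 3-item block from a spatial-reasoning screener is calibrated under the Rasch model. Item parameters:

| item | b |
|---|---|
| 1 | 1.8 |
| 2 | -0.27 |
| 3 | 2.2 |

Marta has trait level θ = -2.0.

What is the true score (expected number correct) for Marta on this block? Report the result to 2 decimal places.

0.19

P(θ) = 1 / (1 + exp(−(θ − b)))
P_1 = 1/(1+e^{3.8000}) = 0.0219
P_2 = 1/(1+e^{1.7300}) = 0.1506
P_3 = 1/(1+e^{4.2000}) = 0.0148
E[score] = 0.0219 + 0.1506 + 0.0148 = 0.1872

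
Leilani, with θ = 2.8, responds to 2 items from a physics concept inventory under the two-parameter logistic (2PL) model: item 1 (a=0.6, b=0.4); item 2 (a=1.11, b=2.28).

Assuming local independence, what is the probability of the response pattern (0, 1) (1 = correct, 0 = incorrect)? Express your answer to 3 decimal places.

P(θ) = 1 / (1 + exp(−a(θ − b)))
P_1 = 1/(1+e^{-1.4400}) = 0.8085
P_2 = 1/(1+e^{-0.5772}) = 0.6404
L = (1−P_1) × P_2 = 0.1915 × 0.6404 = 0.12267

0.123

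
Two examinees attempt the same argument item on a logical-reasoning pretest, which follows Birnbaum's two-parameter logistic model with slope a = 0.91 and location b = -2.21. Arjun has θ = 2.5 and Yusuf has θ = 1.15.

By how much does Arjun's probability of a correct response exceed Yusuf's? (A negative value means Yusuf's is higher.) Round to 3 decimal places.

P(θ) = 1 / (1 + exp(−a(θ − b)))
P(Arjun) = 0.9864  [exponent 4.2861]
P(Yusuf) = 0.9551  [exponent 3.0576]
Difference = 0.9864 − 0.9551 = 0.0313

0.031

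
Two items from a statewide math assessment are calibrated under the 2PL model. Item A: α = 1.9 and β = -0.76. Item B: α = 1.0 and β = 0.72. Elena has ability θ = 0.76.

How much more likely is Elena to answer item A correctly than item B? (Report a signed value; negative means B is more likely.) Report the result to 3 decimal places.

P(θ) = 1 / (1 + exp(−α(θ − β)))
P_A = 0.9473
P_B = 0.5100
P_A − P_B = 0.4373

0.437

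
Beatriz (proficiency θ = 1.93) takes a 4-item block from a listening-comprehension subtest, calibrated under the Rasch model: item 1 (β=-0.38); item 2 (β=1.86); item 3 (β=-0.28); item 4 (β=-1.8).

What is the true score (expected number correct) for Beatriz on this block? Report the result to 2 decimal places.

P(θ) = 1 / (1 + exp(−(θ − β)))
P_1 = 1/(1+e^{-2.3100}) = 0.9097
P_2 = 1/(1+e^{-0.0700}) = 0.5175
P_3 = 1/(1+e^{-2.2100}) = 0.9011
P_4 = 1/(1+e^{-3.7300}) = 0.9766
E[score] = 0.9097 + 0.5175 + 0.9011 + 0.9766 = 3.3049

3.30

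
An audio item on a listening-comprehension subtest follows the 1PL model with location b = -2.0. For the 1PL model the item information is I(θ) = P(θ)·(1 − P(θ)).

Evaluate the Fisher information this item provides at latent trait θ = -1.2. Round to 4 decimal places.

P = 1/(1+e^{-0.8000}) = 0.6900
P(1−P) = 0.6900 × 0.3100 = 0.2139
I = P(1−P) = 0.21391

0.2139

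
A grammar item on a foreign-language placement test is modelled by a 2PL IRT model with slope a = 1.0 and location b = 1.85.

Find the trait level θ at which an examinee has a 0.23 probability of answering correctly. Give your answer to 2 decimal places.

0.64

P(θ) = 1 / (1 + exp(−a(θ − b)))
logit = ln(0.2300/0.7700) = -1.2083
θ = b + logit/(a) = 1.85 + (-1.2083)/1.0000 = 0.6417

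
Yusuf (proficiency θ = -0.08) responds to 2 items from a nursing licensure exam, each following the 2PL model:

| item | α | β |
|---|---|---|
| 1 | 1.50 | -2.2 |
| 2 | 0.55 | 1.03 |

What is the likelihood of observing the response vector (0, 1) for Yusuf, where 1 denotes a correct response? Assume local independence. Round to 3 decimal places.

P(θ) = 1 / (1 + exp(−α(θ − β)))
P_1 = 1/(1+e^{-3.1800}) = 0.9601
P_2 = 1/(1+e^{0.6105}) = 0.3519
L = (1−P_1) × P_2 = 0.0399 × 0.3519 = 0.01405

0.014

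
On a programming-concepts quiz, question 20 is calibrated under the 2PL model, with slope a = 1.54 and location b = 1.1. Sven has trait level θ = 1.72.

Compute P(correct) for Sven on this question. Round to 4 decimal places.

0.7221

P(θ) = 1 / (1 + exp(−a(θ − b)))
Exponent: 1.54 × (1.72 − 1.1) = 0.9548
1/(1 + e^{-0.9548}) = 0.7221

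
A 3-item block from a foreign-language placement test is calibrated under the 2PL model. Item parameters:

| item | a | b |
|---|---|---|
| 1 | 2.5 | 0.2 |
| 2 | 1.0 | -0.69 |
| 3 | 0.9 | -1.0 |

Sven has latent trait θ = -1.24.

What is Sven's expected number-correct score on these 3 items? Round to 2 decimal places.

P(θ) = 1 / (1 + exp(−a(θ − b)))
P_1 = 1/(1+e^{3.6000}) = 0.0266
P_2 = 1/(1+e^{0.5500}) = 0.3659
P_3 = 1/(1+e^{0.2160}) = 0.4462
E[score] = 0.0266 + 0.3659 + 0.4462 = 0.8387

0.84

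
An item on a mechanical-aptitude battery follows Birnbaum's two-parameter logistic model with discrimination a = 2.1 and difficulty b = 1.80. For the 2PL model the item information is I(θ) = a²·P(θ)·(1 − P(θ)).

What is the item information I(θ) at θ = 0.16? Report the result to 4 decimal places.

0.1323

P = 1/(1+e^{3.4440}) = 0.0309
P(1−P) = 0.0309 × 0.9691 = 0.0300
I = a² × P(1−P) = 2.1² × 0.0300 = 0.13226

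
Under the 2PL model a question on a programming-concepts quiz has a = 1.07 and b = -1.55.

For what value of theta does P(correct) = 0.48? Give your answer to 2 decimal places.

-1.62

P(theta) = 1 / (1 + exp(−a(theta − b)))
logit = ln(0.4800/0.5200) = -0.0800
theta = b + logit/(a) = -1.55 + (-0.0800)/1.0700 = -1.6248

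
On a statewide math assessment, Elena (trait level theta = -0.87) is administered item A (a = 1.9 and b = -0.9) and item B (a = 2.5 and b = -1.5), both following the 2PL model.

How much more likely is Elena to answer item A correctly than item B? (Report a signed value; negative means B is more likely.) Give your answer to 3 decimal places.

P(theta) = 1 / (1 + exp(−a(theta − b)))
P_A = 0.5142
P_B = 0.8285
P_A − P_B = -0.3142

-0.314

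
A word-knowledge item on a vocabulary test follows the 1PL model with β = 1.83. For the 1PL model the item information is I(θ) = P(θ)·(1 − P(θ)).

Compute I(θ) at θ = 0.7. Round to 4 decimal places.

0.1845

P = 1/(1+e^{1.1300}) = 0.2442
P(1−P) = 0.2442 × 0.7558 = 0.1845
I = P(1−P) = 0.18455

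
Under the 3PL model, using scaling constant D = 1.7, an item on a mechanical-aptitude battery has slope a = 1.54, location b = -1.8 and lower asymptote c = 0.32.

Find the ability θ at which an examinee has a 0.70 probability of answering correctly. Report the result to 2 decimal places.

P(θ) = c + (1 − c) · 1 / (1 + exp(−D·a(θ − b)))
Remove guessing floor: (0.70 − 0.32)/(1 − 0.32) = 0.5588
logit = ln(0.5588/0.4412) = 0.2364
θ = b + logit/(1.7·a) = -1.8 + 0.2364/2.6180 = -1.7097

-1.71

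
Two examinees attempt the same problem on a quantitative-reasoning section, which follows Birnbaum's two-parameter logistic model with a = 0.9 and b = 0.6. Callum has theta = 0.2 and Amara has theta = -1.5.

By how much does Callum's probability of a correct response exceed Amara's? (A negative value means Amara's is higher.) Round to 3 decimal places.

0.280

P(theta) = 1 / (1 + exp(−a(theta − b)))
P(Callum) = 0.4110  [exponent -0.3600]
P(Amara) = 0.1312  [exponent -1.8900]
Difference = 0.4110 − 0.1312 = 0.2797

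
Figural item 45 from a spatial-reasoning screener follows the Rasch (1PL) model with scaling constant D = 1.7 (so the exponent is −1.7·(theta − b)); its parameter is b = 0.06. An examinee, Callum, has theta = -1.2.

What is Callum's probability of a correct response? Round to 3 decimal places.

0.105

P(theta) = 1 / (1 + exp(−D·(theta − b)))
Exponent: 1.7 × (-1.2 − 0.06) = -2.1420
1/(1 + e^{2.1420}) = 0.1051
P = 0.1051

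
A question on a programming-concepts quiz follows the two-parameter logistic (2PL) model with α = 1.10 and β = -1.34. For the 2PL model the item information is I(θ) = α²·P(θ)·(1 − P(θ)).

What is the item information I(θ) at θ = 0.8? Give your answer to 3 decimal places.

0.096

P = 1/(1+e^{-2.3540}) = 0.9133
P(1−P) = 0.9133 × 0.0867 = 0.0792
I = α² × P(1−P) = 1.10² × 0.0792 = 0.09586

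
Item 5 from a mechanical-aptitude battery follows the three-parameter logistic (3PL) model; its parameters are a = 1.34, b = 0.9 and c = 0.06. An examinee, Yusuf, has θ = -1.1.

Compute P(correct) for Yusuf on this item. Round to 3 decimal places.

P(θ) = c + (1 − c) · 1 / (1 + exp(−a(θ − b)))
Exponent: 1.34 × (-1.1 − 0.9) = -2.6800
1/(1 + e^{2.6800}) = 0.0642
P = 0.06 + 0.94 × 0.0642 = 0.1203

0.120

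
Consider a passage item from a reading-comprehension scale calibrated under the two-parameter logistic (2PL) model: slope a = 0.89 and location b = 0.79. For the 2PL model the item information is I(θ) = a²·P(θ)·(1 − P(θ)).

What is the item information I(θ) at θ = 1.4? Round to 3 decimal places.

P = 1/(1+e^{-0.5429}) = 0.6325
P(1−P) = 0.6325 × 0.3675 = 0.2324
I = a² × P(1−P) = 0.89² × 0.2324 = 0.18412

0.184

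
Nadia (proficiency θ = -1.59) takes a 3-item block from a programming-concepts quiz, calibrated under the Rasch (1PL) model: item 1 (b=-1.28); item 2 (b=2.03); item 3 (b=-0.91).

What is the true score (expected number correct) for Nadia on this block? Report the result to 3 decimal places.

0.785

P(θ) = 1 / (1 + exp(−(θ − b)))
P_1 = 1/(1+e^{0.3100}) = 0.4231
P_2 = 1/(1+e^{3.6200}) = 0.0261
P_3 = 1/(1+e^{0.6800}) = 0.3363
E[score] = 0.4231 + 0.0261 + 0.3363 = 0.7855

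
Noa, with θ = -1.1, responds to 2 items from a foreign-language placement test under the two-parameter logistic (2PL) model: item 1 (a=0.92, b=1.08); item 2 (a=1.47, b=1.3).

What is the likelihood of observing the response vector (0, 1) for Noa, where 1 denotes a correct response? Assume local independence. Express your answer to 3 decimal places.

0.025

P(θ) = 1 / (1 + exp(−a(θ − b)))
P_1 = 1/(1+e^{2.0056}) = 0.1186
P_2 = 1/(1+e^{3.5280}) = 0.0285
L = (1−P_1) × P_2 = 0.8814 × 0.0285 = 0.02514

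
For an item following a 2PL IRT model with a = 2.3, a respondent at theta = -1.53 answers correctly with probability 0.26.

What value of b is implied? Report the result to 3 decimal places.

-1.075

P(theta) = 1 / (1 + exp(−a(theta − b)))
logit(0.26) = ln(0.26/0.74) = -1.0460
b = theta − logit/(a) = -1.53 − (-1.0460)/2.3000 = -1.0752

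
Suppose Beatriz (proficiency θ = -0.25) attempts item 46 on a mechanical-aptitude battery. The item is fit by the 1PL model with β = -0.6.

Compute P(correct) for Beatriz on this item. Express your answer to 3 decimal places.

0.587

P(θ) = 1 / (1 + exp(−(θ − β)))
Exponent: (-0.25 − (-0.6)) = 0.3500
1/(1 + e^{-0.3500}) = 0.5866
P = 0.5866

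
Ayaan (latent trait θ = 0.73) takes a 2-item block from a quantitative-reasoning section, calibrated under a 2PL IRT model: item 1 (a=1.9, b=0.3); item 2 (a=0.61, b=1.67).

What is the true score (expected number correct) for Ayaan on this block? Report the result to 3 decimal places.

1.054

P(θ) = 1 / (1 + exp(−a(θ − b)))
P_1 = 1/(1+e^{-0.8170}) = 0.6936
P_2 = 1/(1+e^{0.5734}) = 0.3605
E[score] = 0.6936 + 0.3605 = 1.0541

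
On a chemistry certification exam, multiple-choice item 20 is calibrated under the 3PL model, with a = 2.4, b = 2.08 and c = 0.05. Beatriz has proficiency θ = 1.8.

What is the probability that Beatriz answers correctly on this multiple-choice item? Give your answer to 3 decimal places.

0.371

P(θ) = c + (1 − c) · 1 / (1 + exp(−a(θ − b)))
Exponent: 2.4 × (1.8 − 2.08) = -0.6720
1/(1 + e^{0.6720}) = 0.3380
P = 0.05 + 0.95 × 0.3380 = 0.3711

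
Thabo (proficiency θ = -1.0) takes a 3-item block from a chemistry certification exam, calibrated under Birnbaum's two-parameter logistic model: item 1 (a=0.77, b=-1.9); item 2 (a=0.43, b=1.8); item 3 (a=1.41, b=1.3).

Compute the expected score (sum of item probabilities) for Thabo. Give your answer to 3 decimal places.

P(θ) = 1 / (1 + exp(−a(θ − b)))
P_1 = 1/(1+e^{-0.6930}) = 0.6666
P_2 = 1/(1+e^{1.2040}) = 0.2308
P_3 = 1/(1+e^{3.2430}) = 0.0376
E[score] = 0.6666 + 0.2308 + 0.0376 = 0.9350

0.935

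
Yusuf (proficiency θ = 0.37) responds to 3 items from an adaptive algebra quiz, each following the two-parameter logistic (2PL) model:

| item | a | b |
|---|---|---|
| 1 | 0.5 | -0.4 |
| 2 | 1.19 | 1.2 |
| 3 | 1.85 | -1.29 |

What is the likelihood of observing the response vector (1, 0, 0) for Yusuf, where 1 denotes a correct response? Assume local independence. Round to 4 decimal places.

0.0192

P(θ) = 1 / (1 + exp(−a(θ − b)))
P_1 = 1/(1+e^{-0.3850}) = 0.5951
P_2 = 1/(1+e^{0.9877}) = 0.2714
P_3 = 1/(1+e^{-3.0710}) = 0.9557
L = P_1 × (1−P_2) × (1−P_3) = 0.5951 × 0.7286 × 0.0443 = 0.01922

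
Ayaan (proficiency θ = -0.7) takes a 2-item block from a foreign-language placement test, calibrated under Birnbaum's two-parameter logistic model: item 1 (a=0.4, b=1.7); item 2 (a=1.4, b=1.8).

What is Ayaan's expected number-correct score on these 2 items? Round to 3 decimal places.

P(θ) = 1 / (1 + exp(−a(θ − b)))
P_1 = 1/(1+e^{0.9600}) = 0.2769
P_2 = 1/(1+e^{3.5000}) = 0.0293
E[score] = 0.2769 + 0.0293 = 0.3062

0.306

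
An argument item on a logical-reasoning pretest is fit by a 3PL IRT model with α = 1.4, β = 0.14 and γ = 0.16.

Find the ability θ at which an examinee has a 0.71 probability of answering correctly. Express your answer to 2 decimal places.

0.60

P(θ) = γ + (1 − γ) · 1 / (1 + exp(−α(θ − β)))
Remove guessing floor: (0.71 − 0.16)/(1 − 0.16) = 0.6548
logit = ln(0.6548/0.3452) = 0.6400
θ = β + logit/(α) = 0.14 + 0.6400/1.4000 = 0.5972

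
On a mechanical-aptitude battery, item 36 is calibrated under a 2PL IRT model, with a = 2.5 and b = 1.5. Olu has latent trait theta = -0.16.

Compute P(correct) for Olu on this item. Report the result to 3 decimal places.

0.016

P(theta) = 1 / (1 + exp(−a(theta − b)))
Exponent: 2.5 × (-0.16 − 1.5) = -4.1500
1/(1 + e^{4.1500}) = 0.0155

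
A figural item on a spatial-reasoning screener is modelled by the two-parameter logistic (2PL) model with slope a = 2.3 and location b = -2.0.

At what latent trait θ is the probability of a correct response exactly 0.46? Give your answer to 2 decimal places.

-2.07

P(θ) = 1 / (1 + exp(−a(θ − b)))
logit = ln(0.4600/0.5400) = -0.1603
θ = b + logit/(a) = -2.0 + (-0.1603)/2.3000 = -2.0697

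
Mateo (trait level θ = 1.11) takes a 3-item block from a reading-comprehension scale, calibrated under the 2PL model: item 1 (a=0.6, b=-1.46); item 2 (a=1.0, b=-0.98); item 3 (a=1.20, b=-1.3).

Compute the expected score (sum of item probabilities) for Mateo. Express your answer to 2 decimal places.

P(θ) = 1 / (1 + exp(−a(θ − b)))
P_1 = 1/(1+e^{-1.5420}) = 0.8238
P_2 = 1/(1+e^{-2.0900}) = 0.8899
P_3 = 1/(1+e^{-2.8920}) = 0.9474
E[score] = 0.8238 + 0.8899 + 0.9474 = 2.6611

2.66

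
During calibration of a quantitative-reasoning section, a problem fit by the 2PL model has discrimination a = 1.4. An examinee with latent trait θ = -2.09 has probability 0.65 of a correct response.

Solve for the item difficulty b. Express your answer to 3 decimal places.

P(θ) = 1 / (1 + exp(−a(θ − b)))
logit(0.65) = ln(0.65/0.35) = 0.6190
b = θ − logit/(a) = -2.09 − 0.6190/1.4000 = -2.5322

-2.532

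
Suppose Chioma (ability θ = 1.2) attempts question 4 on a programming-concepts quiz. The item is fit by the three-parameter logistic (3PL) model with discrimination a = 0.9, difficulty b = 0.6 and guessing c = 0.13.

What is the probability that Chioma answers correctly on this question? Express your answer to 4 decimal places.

0.6797

P(θ) = c + (1 − c) · 1 / (1 + exp(−a(θ − b)))
Exponent: 0.9 × (1.2 − 0.6) = 0.5400
1/(1 + e^{-0.5400}) = 0.6318
P = 0.13 + 0.87 × 0.6318 = 0.6797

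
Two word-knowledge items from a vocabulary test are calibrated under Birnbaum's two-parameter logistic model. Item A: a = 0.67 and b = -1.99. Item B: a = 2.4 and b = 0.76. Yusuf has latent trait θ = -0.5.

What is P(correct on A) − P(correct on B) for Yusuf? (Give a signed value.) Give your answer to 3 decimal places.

P(θ) = 1 / (1 + exp(−a(θ − b)))
P_A = 0.7307
P_B = 0.0464
P_A − P_B = 0.6844

0.684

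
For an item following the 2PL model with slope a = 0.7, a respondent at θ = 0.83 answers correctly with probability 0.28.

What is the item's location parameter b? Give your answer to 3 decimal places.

P(θ) = 1 / (1 + exp(−a(θ − b)))
logit(0.28) = ln(0.28/0.72) = -0.9445
b = θ − logit/(a) = 0.83 − (-0.9445)/0.7000 = 2.1792

2.179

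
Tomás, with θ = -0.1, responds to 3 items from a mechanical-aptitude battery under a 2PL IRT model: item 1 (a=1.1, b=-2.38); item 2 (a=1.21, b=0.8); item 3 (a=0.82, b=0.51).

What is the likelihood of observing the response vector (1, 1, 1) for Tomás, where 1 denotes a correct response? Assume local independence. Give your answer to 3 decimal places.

0.088

P(θ) = 1 / (1 + exp(−a(θ − b)))
P_1 = 1/(1+e^{-2.5080}) = 0.9247
P_2 = 1/(1+e^{1.0890}) = 0.2518
P_3 = 1/(1+e^{0.5002}) = 0.3775
L = P_1 × P_2 × P_3 = 0.9247 × 0.2518 × 0.3775 = 0.08790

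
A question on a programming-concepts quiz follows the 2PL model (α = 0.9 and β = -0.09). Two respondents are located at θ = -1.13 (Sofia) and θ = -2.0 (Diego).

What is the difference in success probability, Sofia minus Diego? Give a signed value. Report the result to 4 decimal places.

P(θ) = 1 / (1 + exp(−α(θ − β)))
P(Sofia) = 0.2817  [exponent -0.9360]
P(Diego) = 0.1520  [exponent -1.7190]
Difference = 0.2817 − 0.1520 = 0.1297

0.1297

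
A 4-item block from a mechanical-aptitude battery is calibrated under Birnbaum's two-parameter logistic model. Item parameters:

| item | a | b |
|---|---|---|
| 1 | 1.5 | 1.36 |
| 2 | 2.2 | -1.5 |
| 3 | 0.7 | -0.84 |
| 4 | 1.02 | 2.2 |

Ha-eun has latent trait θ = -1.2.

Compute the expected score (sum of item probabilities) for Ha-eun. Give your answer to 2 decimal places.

1.15

P(θ) = 1 / (1 + exp(−a(θ − b)))
P_1 = 1/(1+e^{3.8400}) = 0.0210
P_2 = 1/(1+e^{-0.6600}) = 0.6593
P_3 = 1/(1+e^{0.2520}) = 0.4373
P_4 = 1/(1+e^{3.4680}) = 0.0302
E[score] = 0.0210 + 0.6593 + 0.4373 + 0.0302 = 1.1479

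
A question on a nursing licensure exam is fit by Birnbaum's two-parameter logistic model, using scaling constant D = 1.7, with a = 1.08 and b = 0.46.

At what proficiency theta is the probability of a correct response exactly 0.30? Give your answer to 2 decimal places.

0.00

P(theta) = 1 / (1 + exp(−D·a(theta − b)))
logit = ln(0.3000/0.7000) = -0.8473
theta = b + logit/(1.7·a) = 0.46 + (-0.8473)/1.8360 = -0.0015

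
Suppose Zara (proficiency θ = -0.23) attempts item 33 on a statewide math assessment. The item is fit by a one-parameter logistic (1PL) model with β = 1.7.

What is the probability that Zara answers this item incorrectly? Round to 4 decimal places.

0.8732

P(θ) = 1 / (1 + exp(−(θ − β)))
Exponent: (-0.23 − 1.7) = -1.9300
1/(1 + e^{1.9300}) = 0.1268
P = 0.1268
P(incorrect) = 1 − 0.1268 = 0.8732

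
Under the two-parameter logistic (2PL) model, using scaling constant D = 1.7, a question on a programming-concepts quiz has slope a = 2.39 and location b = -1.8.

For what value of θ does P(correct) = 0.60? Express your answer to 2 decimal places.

-1.70

P(θ) = 1 / (1 + exp(−D·a(θ − b)))
logit = ln(0.6000/0.4000) = 0.4055
θ = b + logit/(1.7·a) = -1.8 + 0.4055/4.0630 = -1.7002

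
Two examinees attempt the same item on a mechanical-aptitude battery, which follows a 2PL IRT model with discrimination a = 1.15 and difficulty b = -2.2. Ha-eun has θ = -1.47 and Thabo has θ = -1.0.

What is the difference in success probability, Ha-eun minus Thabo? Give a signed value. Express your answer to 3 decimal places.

P(θ) = 1 / (1 + exp(−a(θ − b)))
P(Ha-eun) = 0.6984  [exponent 0.8395]
P(Thabo) = 0.7990  [exponent 1.3800]
Difference = 0.6984 − 0.7990 = -0.1006

-0.101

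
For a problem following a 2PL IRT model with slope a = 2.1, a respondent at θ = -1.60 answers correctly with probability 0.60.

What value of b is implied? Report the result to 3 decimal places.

-1.793

P(θ) = 1 / (1 + exp(−a(θ − b)))
logit(0.60) = ln(0.60/0.40) = 0.4055
b = θ − logit/(a) = -1.60 − 0.4055/2.1000 = -1.7931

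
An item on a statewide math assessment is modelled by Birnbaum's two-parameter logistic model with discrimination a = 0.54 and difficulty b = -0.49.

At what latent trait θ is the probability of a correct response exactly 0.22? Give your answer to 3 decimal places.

P(θ) = 1 / (1 + exp(−a(θ − b)))
logit = ln(0.2200/0.7800) = -1.2657
θ = b + logit/(a) = -0.49 + (-1.2657)/0.5400 = -2.8338

-2.834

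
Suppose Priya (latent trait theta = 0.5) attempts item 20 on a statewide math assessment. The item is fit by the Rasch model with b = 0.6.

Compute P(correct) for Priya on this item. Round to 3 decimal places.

P(theta) = 1 / (1 + exp(−(theta − b)))
Exponent: (0.5 − 0.6) = -0.1000
1/(1 + e^{0.1000}) = 0.4750
P = 0.4750

0.475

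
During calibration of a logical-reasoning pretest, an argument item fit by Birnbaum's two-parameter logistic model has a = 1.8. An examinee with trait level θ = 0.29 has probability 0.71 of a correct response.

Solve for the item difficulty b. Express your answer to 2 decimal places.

-0.21

P(θ) = 1 / (1 + exp(−a(θ − b)))
logit(0.71) = ln(0.71/0.29) = 0.8954
b = θ − logit/(a) = 0.29 − 0.8954/1.8000 = -0.2074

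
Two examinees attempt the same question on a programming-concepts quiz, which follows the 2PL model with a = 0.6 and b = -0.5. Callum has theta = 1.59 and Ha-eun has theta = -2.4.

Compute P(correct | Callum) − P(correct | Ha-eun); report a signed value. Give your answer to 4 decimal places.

P(theta) = 1 / (1 + exp(−a(theta − b)))
P(Callum) = 0.7780  [exponent 1.2540]
P(Ha-eun) = 0.2423  [exponent -1.1400]
Difference = 0.7780 − 0.2423 = 0.5357

0.5357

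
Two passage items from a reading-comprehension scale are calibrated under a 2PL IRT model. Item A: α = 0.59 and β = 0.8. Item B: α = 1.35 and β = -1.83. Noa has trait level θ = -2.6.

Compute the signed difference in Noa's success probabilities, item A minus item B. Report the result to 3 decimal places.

P(θ) = 1 / (1 + exp(−α(θ − β)))
P_A = 0.1186
P_B = 0.2612
P_A − P_B = -0.1427

-0.143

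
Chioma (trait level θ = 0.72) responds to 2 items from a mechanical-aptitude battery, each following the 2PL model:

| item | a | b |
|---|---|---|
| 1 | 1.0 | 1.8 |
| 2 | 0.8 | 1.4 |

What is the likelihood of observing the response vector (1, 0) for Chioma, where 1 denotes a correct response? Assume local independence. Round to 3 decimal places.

P(θ) = 1 / (1 + exp(−a(θ − b)))
P_1 = 1/(1+e^{1.0800}) = 0.2535
P_2 = 1/(1+e^{0.5440}) = 0.3673
L = P_1 × (1−P_2) = 0.2535 × 0.6327 = 0.16040

0.160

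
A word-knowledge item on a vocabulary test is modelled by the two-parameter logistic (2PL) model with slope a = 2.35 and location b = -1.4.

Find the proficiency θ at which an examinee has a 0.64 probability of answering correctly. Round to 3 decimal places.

-1.155

P(θ) = 1 / (1 + exp(−a(θ − b)))
logit = ln(0.6400/0.3600) = 0.5754
θ = b + logit/(a) = -1.4 + 0.5754/2.3500 = -1.1552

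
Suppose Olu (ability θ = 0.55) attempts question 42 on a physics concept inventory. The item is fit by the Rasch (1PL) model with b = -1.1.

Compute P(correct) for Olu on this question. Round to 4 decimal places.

0.8389

P(θ) = 1 / (1 + exp(−(θ − b)))
Exponent: (0.55 − (-1.1)) = 1.6500
1/(1 + e^{-1.6500}) = 0.8389
P = 0.8389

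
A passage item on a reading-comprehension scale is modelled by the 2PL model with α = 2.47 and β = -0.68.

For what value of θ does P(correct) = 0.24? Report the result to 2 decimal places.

P(θ) = 1 / (1 + exp(−α(θ − β)))
logit = ln(0.2400/0.7600) = -1.1527
θ = β + logit/(α) = -0.68 + (-1.1527)/2.4700 = -1.1467

-1.15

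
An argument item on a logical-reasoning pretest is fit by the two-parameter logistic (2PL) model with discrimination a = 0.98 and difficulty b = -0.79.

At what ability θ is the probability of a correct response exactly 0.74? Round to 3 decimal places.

0.277

P(θ) = 1 / (1 + exp(−a(θ − b)))
logit = ln(0.7400/0.2600) = 1.0460
θ = b + logit/(a) = -0.79 + 1.0460/0.9800 = 0.2773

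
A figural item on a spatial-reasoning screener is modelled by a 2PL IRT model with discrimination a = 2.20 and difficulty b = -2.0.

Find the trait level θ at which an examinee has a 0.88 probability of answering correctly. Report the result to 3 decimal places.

-1.094

P(θ) = 1 / (1 + exp(−a(θ − b)))
logit = ln(0.8800/0.1200) = 1.9924
θ = b + logit/(a) = -2.0 + 1.9924/2.2000 = -1.0943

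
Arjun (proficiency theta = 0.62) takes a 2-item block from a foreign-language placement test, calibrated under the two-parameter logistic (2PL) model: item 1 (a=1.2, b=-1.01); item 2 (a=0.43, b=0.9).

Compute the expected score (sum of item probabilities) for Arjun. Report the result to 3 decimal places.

1.346

P(theta) = 1 / (1 + exp(−a(theta − b)))
P_1 = 1/(1+e^{-1.9560}) = 0.8761
P_2 = 1/(1+e^{0.1204}) = 0.4699
E[score] = 0.8761 + 0.4699 = 1.3460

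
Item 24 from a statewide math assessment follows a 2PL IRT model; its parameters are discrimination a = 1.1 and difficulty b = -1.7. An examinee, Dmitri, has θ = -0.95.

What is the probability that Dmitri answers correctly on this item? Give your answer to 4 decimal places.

P(θ) = 1 / (1 + exp(−a(θ − b)))
Exponent: 1.1 × (-0.95 − (-1.7)) = 0.8250
1/(1 + e^{-0.8250}) = 0.6953

0.6953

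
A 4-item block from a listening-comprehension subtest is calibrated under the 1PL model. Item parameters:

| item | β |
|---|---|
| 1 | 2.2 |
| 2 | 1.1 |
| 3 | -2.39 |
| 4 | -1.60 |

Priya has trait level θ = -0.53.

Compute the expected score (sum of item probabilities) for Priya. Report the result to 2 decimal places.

P(θ) = 1 / (1 + exp(−(θ − β)))
P_1 = 1/(1+e^{2.7300}) = 0.0612
P_2 = 1/(1+e^{1.6300}) = 0.1638
P_3 = 1/(1+e^{-1.8600}) = 0.8653
P_4 = 1/(1+e^{-1.0700}) = 0.7446
E[score] = 0.0612 + 0.1638 + 0.8653 + 0.7446 = 1.8350

1.83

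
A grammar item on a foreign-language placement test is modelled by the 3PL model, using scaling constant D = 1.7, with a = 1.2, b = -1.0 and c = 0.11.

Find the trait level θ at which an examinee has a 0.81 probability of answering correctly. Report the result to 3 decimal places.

-0.361

P(θ) = c + (1 − c) · 1 / (1 + exp(−D·a(θ − b)))
Remove guessing floor: (0.81 − 0.11)/(1 − 0.11) = 0.7865
logit = ln(0.7865/0.2135) = 1.3041
θ = b + logit/(1.7·a) = -1.0 + 1.3041/2.0400 = -0.3608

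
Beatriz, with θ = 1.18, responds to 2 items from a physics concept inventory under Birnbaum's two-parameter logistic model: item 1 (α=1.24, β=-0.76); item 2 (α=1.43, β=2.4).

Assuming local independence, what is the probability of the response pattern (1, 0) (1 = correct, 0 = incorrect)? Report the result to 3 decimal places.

P(θ) = 1 / (1 + exp(−α(θ − β)))
P_1 = 1/(1+e^{-2.4056}) = 0.9173
P_2 = 1/(1+e^{1.7446}) = 0.1487
L = P_1 × (1−P_2) = 0.9173 × 0.8513 = 0.78083

0.781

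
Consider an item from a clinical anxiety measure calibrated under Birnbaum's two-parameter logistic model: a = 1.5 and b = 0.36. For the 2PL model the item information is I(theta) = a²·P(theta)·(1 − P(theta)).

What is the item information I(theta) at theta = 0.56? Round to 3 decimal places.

P = 1/(1+e^{-0.3000}) = 0.5744
P(1−P) = 0.5744 × 0.4256 = 0.2445
I = a² × P(1−P) = 1.5² × 0.2445 = 0.55003

0.550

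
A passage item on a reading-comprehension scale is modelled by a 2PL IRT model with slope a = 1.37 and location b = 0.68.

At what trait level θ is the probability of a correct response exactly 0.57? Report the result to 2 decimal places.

P(θ) = 1 / (1 + exp(−a(θ − b)))
logit = ln(0.5700/0.4300) = 0.2819
θ = b + logit/(a) = 0.68 + 0.2819/1.3700 = 0.8857

0.89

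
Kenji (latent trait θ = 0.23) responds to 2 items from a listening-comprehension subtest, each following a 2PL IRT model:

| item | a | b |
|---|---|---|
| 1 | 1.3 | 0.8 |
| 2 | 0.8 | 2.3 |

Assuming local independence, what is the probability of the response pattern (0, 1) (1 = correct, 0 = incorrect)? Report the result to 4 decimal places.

0.1086

P(θ) = 1 / (1 + exp(−a(θ − b)))
P_1 = 1/(1+e^{0.7410}) = 0.3228
P_2 = 1/(1+e^{1.6560}) = 0.1603
L = (1−P_1) × P_2 = 0.6772 × 0.1603 = 0.10856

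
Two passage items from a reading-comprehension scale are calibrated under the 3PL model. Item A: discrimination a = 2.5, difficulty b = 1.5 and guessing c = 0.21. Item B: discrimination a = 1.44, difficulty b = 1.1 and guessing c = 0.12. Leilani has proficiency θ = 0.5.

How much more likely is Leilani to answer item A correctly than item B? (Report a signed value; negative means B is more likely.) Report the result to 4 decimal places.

-0.1110

P(θ) = c + (1 − c) · 1 / (1 + exp(−a(θ − b)))
P_A = 0.2699
P_B = 0.3809
P_A − P_B = -0.1110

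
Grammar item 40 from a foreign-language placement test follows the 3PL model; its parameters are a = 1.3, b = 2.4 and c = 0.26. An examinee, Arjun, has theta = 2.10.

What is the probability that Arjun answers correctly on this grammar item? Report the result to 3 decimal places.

P(theta) = c + (1 − c) · 1 / (1 + exp(−a(theta − b)))
Exponent: 1.3 × (2.10 − 2.4) = -0.3900
1/(1 + e^{0.3900}) = 0.4037
P = 0.26 + 0.74 × 0.4037 = 0.5588

0.559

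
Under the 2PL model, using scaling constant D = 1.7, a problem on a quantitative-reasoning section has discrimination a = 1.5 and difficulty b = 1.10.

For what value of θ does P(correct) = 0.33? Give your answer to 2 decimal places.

0.82

P(θ) = 1 / (1 + exp(−D·a(θ − b)))
logit = ln(0.3300/0.6700) = -0.7082
θ = b + logit/(1.7·a) = 1.10 + (-0.7082)/2.5500 = 0.8223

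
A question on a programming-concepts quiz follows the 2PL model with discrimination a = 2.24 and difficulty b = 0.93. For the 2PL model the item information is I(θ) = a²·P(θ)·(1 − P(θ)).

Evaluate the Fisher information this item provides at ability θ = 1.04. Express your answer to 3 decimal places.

P = 1/(1+e^{-0.2464}) = 0.5613
P(1−P) = 0.5613 × 0.4387 = 0.2462
I = a² × P(1−P) = 2.24² × 0.2462 = 1.23555

1.236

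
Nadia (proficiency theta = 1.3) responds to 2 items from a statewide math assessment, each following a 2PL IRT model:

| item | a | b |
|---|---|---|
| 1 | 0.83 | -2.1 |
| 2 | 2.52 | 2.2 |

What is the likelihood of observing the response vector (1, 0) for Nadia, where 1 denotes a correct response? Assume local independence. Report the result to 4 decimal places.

P(theta) = 1 / (1 + exp(−a(theta − b)))
P_1 = 1/(1+e^{-2.8220}) = 0.9439
P_2 = 1/(1+e^{2.2680}) = 0.0938
L = P_1 × (1−P_2) = 0.9439 × 0.9062 = 0.85531

0.8553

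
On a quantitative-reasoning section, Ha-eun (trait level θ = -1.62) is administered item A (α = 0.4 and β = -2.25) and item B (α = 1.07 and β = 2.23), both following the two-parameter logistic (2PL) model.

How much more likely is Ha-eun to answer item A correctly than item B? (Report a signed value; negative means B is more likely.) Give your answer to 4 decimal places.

0.5467

P(θ) = 1 / (1 + exp(−α(θ − β)))
P_A = 0.5627
P_B = 0.0160
P_A − P_B = 0.5467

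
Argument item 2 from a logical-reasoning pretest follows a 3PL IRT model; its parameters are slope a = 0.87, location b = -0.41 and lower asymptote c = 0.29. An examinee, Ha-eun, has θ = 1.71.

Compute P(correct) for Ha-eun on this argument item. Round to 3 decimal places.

0.903

P(θ) = c + (1 − c) · 1 / (1 + exp(−a(θ − b)))
Exponent: 0.87 × (1.71 − (-0.41)) = 1.8444
1/(1 + e^{-1.8444}) = 0.8635
P = 0.29 + 0.71 × 0.8635 = 0.9031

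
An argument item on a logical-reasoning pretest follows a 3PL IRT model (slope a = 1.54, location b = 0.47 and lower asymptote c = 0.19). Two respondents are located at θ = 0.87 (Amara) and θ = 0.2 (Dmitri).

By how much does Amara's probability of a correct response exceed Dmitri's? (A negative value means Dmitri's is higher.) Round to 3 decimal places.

0.204

P(θ) = c + (1 − c) · 1 / (1 + exp(−a(θ − b)))
P(Amara) = 0.7159  [exponent 0.6160]
P(Dmitri) = 0.5120  [exponent -0.4158]
Difference = 0.7159 − 0.5120 = 0.2039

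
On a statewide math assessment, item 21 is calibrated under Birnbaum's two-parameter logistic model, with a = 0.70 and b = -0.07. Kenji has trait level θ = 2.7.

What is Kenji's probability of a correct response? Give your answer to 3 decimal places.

P(θ) = 1 / (1 + exp(−a(θ − b)))
Exponent: 0.70 × (2.7 − (-0.07)) = 1.9390
1/(1 + e^{-1.9390}) = 0.8742

0.874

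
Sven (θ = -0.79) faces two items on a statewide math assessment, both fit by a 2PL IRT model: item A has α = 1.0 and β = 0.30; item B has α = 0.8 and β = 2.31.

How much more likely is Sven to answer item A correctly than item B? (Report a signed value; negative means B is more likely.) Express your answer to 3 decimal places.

P(θ) = 1 / (1 + exp(−α(θ − β)))
P_A = 0.2516
P_B = 0.0773
P_A − P_B = 0.1743

0.174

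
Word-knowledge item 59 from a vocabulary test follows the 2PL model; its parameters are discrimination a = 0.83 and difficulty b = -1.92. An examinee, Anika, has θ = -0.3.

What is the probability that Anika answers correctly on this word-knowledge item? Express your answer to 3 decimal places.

0.793

P(θ) = 1 / (1 + exp(−a(θ − b)))
Exponent: 0.83 × (-0.3 − (-1.92)) = 1.3446
1/(1 + e^{-1.3446}) = 0.7932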